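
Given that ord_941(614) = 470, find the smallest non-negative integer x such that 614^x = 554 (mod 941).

Baby-step giant-step with m = ceil(sqrt(470)) = 22.
Baby table (614^j mod 941 for j=0..21):
  0:1  1:614  2:596  3:836  4:459  5:467  6:674  7:737
  8:838  9:746  10:718  11:464  12:714  13:831  14:212  15:310
  16:258  17:324  18:385  19:199  20:797  21:38
Giant step factor: 614^(-22) ≡ 39 (mod 941).
Scan 554·39^i mod 941 for i = 0, 1, …:
  i=0: 554   i=1: 904   i=2: 439   i=3: 183
  i=4: 550   i=5: 748   i=6: 1
Match at i=6, j=0: x = 6·22 + 0 = 132.

132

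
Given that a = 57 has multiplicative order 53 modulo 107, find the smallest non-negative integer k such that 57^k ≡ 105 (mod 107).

24

Baby-step giant-step with m = ceil(sqrt(53)) = 8.
Baby table (57^j mod 107 for j=0..7):
  0:1  1:57  2:39  3:83  4:23  5:27  6:41  7:90
Giant step factor: 57^(-8) ≡ 89 (mod 107).
Scan 105·89^i mod 107 for i = 0, 1, …:
  i=0: 105   i=1: 36   i=2: 101   i=3: 1
Match at i=3, j=0: k = 3·8 + 0 = 24.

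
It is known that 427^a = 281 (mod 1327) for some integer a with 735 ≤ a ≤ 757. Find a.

Compute 427^735 mod 1327 = 815, then multiply by 427 repeatedly:
  427^735=815  427^736=331  427^737=675  427^738=266  427^739=787
  427^740=318  427^741=432  427^742=11  427^743=716  427^744=522
  427^745=1285  427^746=644  427^747=299  427^748=281
Found 281 at exponent 748.

748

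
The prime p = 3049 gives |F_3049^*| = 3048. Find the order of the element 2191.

The order of 2191 must divide p − 1 = 3048 = 2^3 · 3 · 127.
Divisors: 1, 2, 3, 4, 6, 8, 12, 24, 127, 254, 381, 508, 762, 1016, 1524, 3048.
Check each in increasing order: 2191^1 ≡ 2191;  2191^2 ≡ 1355;  2191^3 ≡ 2128;  2191^4 ≡ 527;  2191^6 ≡ 619;  2191^8 ≡ 270;  2191^12 ≡ 2036;  2191^24 ≡ 1705;  2191^127 ≡ 1.
Smallest exponent giving 1 is 127.

127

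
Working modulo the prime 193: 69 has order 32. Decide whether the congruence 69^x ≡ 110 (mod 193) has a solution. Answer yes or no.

no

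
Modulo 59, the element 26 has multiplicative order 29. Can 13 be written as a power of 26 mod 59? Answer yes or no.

13 ∈ ⟨26⟩ iff 13^29 ≡ 1 (mod 59), since |⟨26⟩| = 29.
13^29 mod 59 = 58.
Since 58 ≠ 1, 13 does not lie in the subgroup.

no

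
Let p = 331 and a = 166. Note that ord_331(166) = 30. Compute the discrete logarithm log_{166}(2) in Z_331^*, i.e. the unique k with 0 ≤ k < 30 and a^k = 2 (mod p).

29

Successive powers of 166 modulo 331:
  166^0=1  166^1=166  166^2=83  166^3=207  166^4=269  166^5=300
  166^6=150  166^7=75  166^8=203  166^9=267  166^10=299  166^11=315
  166^12=323  166^13=327  166^14=329  166^15=330  166^16=165  166^17=248
  166^18=124  166^19=62  166^20=31  166^21=181  166^22=256  166^23=128
  166^24=64  166^25=32  166^26=16  166^27=8  166^28=4  166^29=2
So 166^29 ≡ 2 (mod 331), giving k = 29.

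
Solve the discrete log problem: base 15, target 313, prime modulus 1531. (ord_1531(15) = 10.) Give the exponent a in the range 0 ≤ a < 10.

Successive powers of 15 modulo 1531:
  15^0=1  15^1=15  15^2=225  15^3=313
So 15^3 ≡ 313 (mod 1531), giving a = 3.

3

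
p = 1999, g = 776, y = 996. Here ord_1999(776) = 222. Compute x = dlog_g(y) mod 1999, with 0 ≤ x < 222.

Baby-step giant-step with m = ceil(sqrt(222)) = 15.
Baby table (776^j mod 1999 for j=0..14):
  0:1  1:776  2:477  3:337  4:1642  5:829  6:1625  7:1630
  8:1512  9:1898  10:1584  11:1798  12:1945  13:75  14:229
Giant step factor: 776^(-15) ≡ 1661 (mod 1999).
Scan 996·1661^i mod 1999 for i = 0, 1, …:
  i=0: 996   i=1: 1183   i=2: 1945
Match at i=2, j=12: x = 2·15 + 12 = 42.

42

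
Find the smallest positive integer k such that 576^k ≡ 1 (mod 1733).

The order of 576 must divide p − 1 = 1732 = 2^2 · 433.
Divisors: 1, 2, 4, 433, 866, 1732.
Check each in increasing order: 576^1 ≡ 576;  576^2 ≡ 773;  576^4 ≡ 1377;  576^433 ≡ 1.
Smallest exponent giving 1 is 433.

433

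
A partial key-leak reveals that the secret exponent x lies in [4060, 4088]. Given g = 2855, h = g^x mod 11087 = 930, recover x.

4076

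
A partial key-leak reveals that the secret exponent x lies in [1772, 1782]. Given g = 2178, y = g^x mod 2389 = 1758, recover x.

1772

Compute 2178^1772 mod 2389 = 1758, then multiply by 2178 repeatedly:
  2178^1772=1758
Found 1758 at exponent 1772.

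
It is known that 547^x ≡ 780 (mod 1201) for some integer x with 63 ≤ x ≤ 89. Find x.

73

Compute 547^63 mod 1201 = 797, then multiply by 547 repeatedly:
  547^63=797  547^64=1197  547^65=214  547^66=561  547^67=612
  547^68=886  547^69=639  547^70=42  547^71=155  547^72=715
  547^73=780
Found 780 at exponent 73.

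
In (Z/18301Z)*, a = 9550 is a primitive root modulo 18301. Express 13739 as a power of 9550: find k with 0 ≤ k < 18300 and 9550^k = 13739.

Baby-step giant-step with m = ceil(sqrt(18300)) = 136.
Baby table (9550^j mod 18301 for j=0..135):
  0:1  1:9550  2:8617  3:11054  4:5532  5:13914  6:13440  7:7087
  8:3752  9:16543  10:11418  11:4542  12:2730  13:10876  14:7625  15:17372
  16:4035  17:10645  18:15996  19:3353  20:12701  21:13823  22:4537  23:9883
  24:4393  25:7258  26:8013  27:7669  28:16649  29:17163  30:2894  31:3190
  32:11636  33:128  34:14534  35:4916  36:5735  37:12658  38:5795  39:26
  40:10387  41:4430  42:12889  43:15725  44:14045  45:1721  46:1252  47:6047
  48:9195  49:4052  50:8286  51:16077  52:8261  53:15240  54:12448  55:13405
  56:2255  57:13274  58:13974  59:808  60:11679  61:8156  62:744  63:4412
  64:5698  65:7027  66:16384  67:11951  68:7014  69:2040  70:9736  71:9720
  72:3328  73:11864  74:18010  75:2702  76:17991  77:4262  78:676  79:13848
  80:5374  81:5696  82:6228  83:17451  84:8144  85:14251  86:10814  87:1157
  88:13847  89:14125  90:15380  91:13475  92:11919  93:12531  94:811  95:3727
  96:15706  97:15605  98:2707  99:10838  100:10745  101:1043  102:4906  103:1740
  104:17993  105:5061  106:17910  107:17655  108:16438  109:15223  110:14807  111:13324
  112:15648  113:10735  114:15349  115:10241  116:1006  117:17576  118:12329  119:11617
  120:1688  121:15520  122:14502  123:10433  124:4506  125:6649  126:11781  127:12303
  128:1230  129:15559  130:2631  131:17078  132:14689  133:2785  134:5397  135:5734
Giant step factor: 9550^(-136) ≡ 8544 (mod 18301).
Scan 13739·8544^i mod 18301 for i = 0, 1, …:
  i=0: 13739   i=1: 3402   i=2: 4700   i=3: 4406
  i=4: 18008   i=5: 3845   i=6: 1385   i=7: 10994
  i=8: 12004   i=9: 3372     …   i=100: 5481
  i=101: 15706
Match at i=101, j=96: k = 101·136 + 96 = 13832.

13832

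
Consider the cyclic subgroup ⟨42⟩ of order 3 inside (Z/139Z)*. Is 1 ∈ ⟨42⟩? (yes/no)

1 ∈ ⟨42⟩ iff 1^3 ≡ 1 (mod 139), since |⟨42⟩| = 3.
1^3 mod 139 = 1.
Since 1 = 1, 1 lies in the subgroup.

yes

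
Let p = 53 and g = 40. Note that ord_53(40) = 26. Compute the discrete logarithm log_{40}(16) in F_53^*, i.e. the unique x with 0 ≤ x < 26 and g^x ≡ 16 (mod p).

Successive powers of 40 modulo 53:
  40^0=1  40^1=40  40^2=10  40^3=29  40^4=47  40^5=25
  40^6=46  40^7=38  40^8=36  40^9=9  40^10=42  40^11=37
  40^12=49  40^13=52  40^14=13  40^15=43  40^16=24  40^17=6
  40^18=28  40^19=7  40^20=15  40^21=17  40^22=44  40^23=11
  40^24=16
So 40^24 ≡ 16 (mod 53), giving x = 24.

24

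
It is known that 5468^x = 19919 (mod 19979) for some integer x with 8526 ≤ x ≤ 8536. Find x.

8531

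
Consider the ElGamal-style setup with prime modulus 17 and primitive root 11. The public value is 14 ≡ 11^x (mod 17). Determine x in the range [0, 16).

Successive powers of 11 modulo 17:
  11^0=1  11^1=11  11^2=2  11^3=5  11^4=4  11^5=10
  11^6=8  11^7=3  11^8=16  11^9=6  11^10=15  11^11=12
  11^12=13  11^13=7  11^14=9  11^15=14
So 11^15 ≡ 14 (mod 17), giving x = 15.

15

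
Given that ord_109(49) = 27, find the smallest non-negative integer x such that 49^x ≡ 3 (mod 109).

Successive powers of 49 modulo 109:
  49^0=1  49^1=49  49^2=3
So 49^2 ≡ 3 (mod 109), giving x = 2.

2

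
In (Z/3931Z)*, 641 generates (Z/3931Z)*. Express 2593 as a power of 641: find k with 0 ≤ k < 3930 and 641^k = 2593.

325

Baby-step giant-step with m = ceil(sqrt(3930)) = 63.
Baby table (641^j mod 3931 for j=0..62):
  0:1  1:641  2:2057  3:1652  4:1493  5:1780  6:990  7:1699
  8:172  9:184  10:14  11:1112  12:1281  13:3473  14:1247  15:1334
  16:2067  17:200  18:2408  19:2576  20:196  21:3775  22:2210  23:1450
  24:1734  25:2952  26:1421  27:2800  28:2264  29:685  30:2744  31:1747
  32:3423  33:645  34:690  35:2018  36:239  37:3821  38:248  39:1728
  40:3037  41:872  42:750  43:1168  44:1798  45:735  46:3346  47:2391
  48:3472  49:606  50:3208  51:415  52:2638  53:628  54:1586  55:2428
  56:3603  57:2026  58:1436  59:622  60:1671  61:1879  62:1553
Giant step factor: 641^(-63) ≡ 503 (mod 3931).
Scan 2593·503^i mod 3931 for i = 0, 1, …:
  i=0: 2593   i=1: 3118   i=2: 3816   i=3: 1120
  i=4: 1227   i=5: 14
Match at i=5, j=10: k = 5·63 + 10 = 325.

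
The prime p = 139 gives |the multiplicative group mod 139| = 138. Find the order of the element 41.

69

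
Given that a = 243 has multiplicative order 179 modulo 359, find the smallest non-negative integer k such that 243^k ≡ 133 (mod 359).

71

Baby-step giant-step with m = ceil(sqrt(179)) = 14.
Baby table (243^j mod 359 for j=0..13):
  0:1  1:243  2:173  3:36  4:132  5:125  6:219  7:85
  8:192  9:345  10:188  11:91  12:214  13:306
Giant step factor: 243^(-14) ≡ 8 (mod 359).
Scan 133·8^i mod 359 for i = 0, 1, …:
  i=0: 133   i=1: 346   i=2: 255   i=3: 245
  i=4: 165   i=5: 243
Match at i=5, j=1: k = 5·14 + 1 = 71.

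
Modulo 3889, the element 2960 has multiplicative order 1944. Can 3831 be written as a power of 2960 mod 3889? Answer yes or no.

3831 ∈ ⟨2960⟩ iff 3831^1944 ≡ 1 (mod 3889), since |⟨2960⟩| = 1944.
3831^1944 mod 3889 = 3888.
Since 3888 ≠ 1, 3831 does not lie in the subgroup.

no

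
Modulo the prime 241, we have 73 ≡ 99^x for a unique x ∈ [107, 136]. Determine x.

Compute 99^107 mod 241 = 146, then multiply by 99 repeatedly:
  99^107=146  99^108=235  99^109=129  99^110=239  99^111=43
  99^112=160  99^113=175  99^114=214  99^115=219  99^116=232
  99^117=73
Found 73 at exponent 117.

117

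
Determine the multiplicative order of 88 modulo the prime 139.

The order of 88 must divide p − 1 = 138 = 2 · 3 · 23.
Divisors: 1, 2, 3, 6, 23, 46, 69, 138.
Check each in increasing order: 88^1 ≡ 88;  88^2 ≡ 99;  88^3 ≡ 94;  88^6 ≡ 79;  88^23 ≡ 97;  88^46 ≡ 96;  88^69 ≡ 138;  88^138 ≡ 1.
Smallest exponent giving 1 is 138.

138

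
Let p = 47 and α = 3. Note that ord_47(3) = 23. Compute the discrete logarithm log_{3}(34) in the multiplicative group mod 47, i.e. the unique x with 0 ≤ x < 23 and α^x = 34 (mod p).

4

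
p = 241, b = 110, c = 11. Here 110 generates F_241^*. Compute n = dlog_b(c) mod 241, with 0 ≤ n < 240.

Baby-step giant-step with m = ceil(sqrt(240)) = 16.
Baby table (110^j mod 241 for j=0..15):
  0:1  1:110  2:50  3:198  4:90  5:19  6:162  7:227
  8:147  9:23  10:120  11:186  12:216  13:142  14:196  15:111
Giant step factor: 110^(-16) ≡ 119 (mod 241).
Scan 11·119^i mod 241 for i = 0, 1, …:
  i=0: 11   i=1: 104   i=2: 85   i=3: 234
  i=4: 131   i=5: 165   i=6: 114   i=7: 70
  i=8: 136   i=9: 37   i=10: 65   i=11: 23
Match at i=11, j=9: n = 11·16 + 9 = 185.

185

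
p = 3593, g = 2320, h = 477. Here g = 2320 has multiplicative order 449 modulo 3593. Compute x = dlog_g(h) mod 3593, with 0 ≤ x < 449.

244

Baby-step giant-step with m = ceil(sqrt(449)) = 22.
Baby table (2320^j mod 3593 for j=0..21):
  0:1  1:2320  2:86  3:1905  4:210  5:2145  6:95  7:1227
  8:984  9:1325  10:1985  11:2567  12:1839  13:1589  14:62  15:120
  16:1739  17:3134  18:2241  19:49  20:2297  21:621
Giant step factor: 2320^(-22) ≡ 1575 (mod 3593).
Scan 477·1575^i mod 3593 for i = 0, 1, …:
  i=0: 477   i=1: 338   i=2: 586   i=3: 3142
  i=4: 1089   i=5: 1314   i=6: 3575   i=7: 394
  i=8: 2554   i=9: 1983   i=10: 908   i=11: 86
Match at i=11, j=2: x = 11·22 + 2 = 244.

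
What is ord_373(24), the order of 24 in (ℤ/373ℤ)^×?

372

The order of 24 must divide p − 1 = 372 = 2^2 · 3 · 31.
Divisors: 1, 2, 3, 4, 6, 12, 31, 62, 93, 124, 186, 372.
Check each in increasing order: 24^1 ≡ 24;  24^2 ≡ 203;  24^3 ≡ 23;  24^4 ≡ 179;  24^6 ≡ 156;  24^12 ≡ 91;  24^31 ≡ 304;  24^62 ≡ 285;  24^93 ≡ 104;  24^124 ≡ 284;  24^186 ≡ 372;  24^372 ≡ 1.
Smallest exponent giving 1 is 372.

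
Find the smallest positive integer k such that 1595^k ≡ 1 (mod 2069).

2068

The order of 1595 must divide p − 1 = 2068 = 2^2 · 11 · 47.
Divisors: 1, 2, 4, 11, 22, 44, 47, 94, 188, 517, 1034, 2068.
Check each in increasing order: 1595^1 ≡ 1595;  1595^2 ≡ 1224;  1595^4 ≡ 220;  1595^11 ≡ 1325;  1595^22 ≡ 1113;  1595^44 ≡ 1507;  1595^47 ≡ 1064;  1595^94 ≡ 353;  1595^188 ≡ 469;  1595^517 ≡ 1905;  1595^1034 ≡ 2068;  1595^2068 ≡ 1.
Smallest exponent giving 1 is 2068.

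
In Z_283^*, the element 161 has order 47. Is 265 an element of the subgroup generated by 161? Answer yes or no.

no

265 ∈ ⟨161⟩ iff 265^47 ≡ 1 (mod 283), since |⟨161⟩| = 47.
265^47 mod 283 = 238.
Since 238 ≠ 1, 265 does not lie in the subgroup.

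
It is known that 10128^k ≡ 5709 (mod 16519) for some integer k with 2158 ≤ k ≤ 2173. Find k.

Compute 10128^2158 mod 16519 = 1407, then multiply by 10128 repeatedly:
  10128^2158=1407  10128^2159=10718  10128^2160=5555  10128^2161=13845  10128^2162=8888
  10128^2163=5633  10128^2164=10917  10128^2165=5709
Found 5709 at exponent 2165.

2165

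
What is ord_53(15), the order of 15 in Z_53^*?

13

The order of 15 must divide p − 1 = 52 = 2^2 · 13.
Divisors: 1, 2, 4, 13, 26, 52.
Check each in increasing order: 15^1 ≡ 15;  15^2 ≡ 13;  15^4 ≡ 10;  15^13 ≡ 1.
Smallest exponent giving 1 is 13.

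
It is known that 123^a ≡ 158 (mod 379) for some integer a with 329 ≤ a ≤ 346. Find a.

337

Compute 123^329 mod 379 = 318, then multiply by 123 repeatedly:
  123^329=318  123^330=77  123^331=375  123^332=266  123^333=124
  123^334=92  123^335=325  123^336=180  123^337=158
Found 158 at exponent 337.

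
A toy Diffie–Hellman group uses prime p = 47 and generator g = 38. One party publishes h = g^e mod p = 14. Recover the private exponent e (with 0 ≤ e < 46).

Successive powers of 38 modulo 47:
  38^0=1  38^1=38  38^2=34  38^3=23  38^4=28  38^5=30
  38^6=12  38^7=33  38^8=32  38^9=41  38^10=7  38^11=31
  38^12=3  38^13=20  38^14=8  38^15=22  38^16=37  38^17=43
  38^18=36  38^19=5  38^20=2  38^21=29  38^22=21  38^23=46
  38^24=9  38^25=13  38^26=24  38^27=19  38^28=17  38^29=35
  38^30=14
So 38^30 ≡ 14 (mod 47), giving e = 30.

30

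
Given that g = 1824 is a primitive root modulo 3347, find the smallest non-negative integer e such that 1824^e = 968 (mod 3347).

Baby-step giant-step with m = ceil(sqrt(3346)) = 58.
Baby table (1824^j mod 3347 for j=0..57):
  0:1  1:1824  2:58  3:2035  4:17  5:885  6:986  7:1125
  8:289  9:1657  10:27  11:2390  12:1566  13:1393  14:459  15:466
  16:3193  17:252  18:1109  19:1228  20:729  21:937  22:2118  23:794
  24:2352  25:2541  26:2536  27:110  28:3167  29:3033  30:2948  31:1870
  32:287  33:1356  34:3258  35:1667  36:1532  37:2970  38:1834  39:1563
  40:2615  41:285  42:1055  43:3142  44:944  45:1498  46:1200  47:3209
  48:2660  49:2037  50:318  51:1001  52:1709  53:1159  54:2059  55:282
  56:2277  57:2968
Giant step factor: 1824^(-58) ≡ 2275 (mod 3347).
Scan 968·2275^i mod 3347 for i = 0, 1, …:
  i=0: 968   i=1: 3221   i=2: 1192   i=3: 730
  i=4: 638   i=5: 2199   i=6: 2307   i=7: 329
  i=8: 2094   i=9: 1069   i=10: 2053   i=11: 1510
  i=12: 1228
Match at i=12, j=19: e = 12·58 + 19 = 715.

715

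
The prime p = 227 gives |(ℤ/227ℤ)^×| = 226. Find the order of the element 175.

113

The order of 175 must divide p − 1 = 226 = 2 · 113.
Divisors: 1, 2, 113, 226.
Check each in increasing order: 175^1 ≡ 175;  175^2 ≡ 207;  175^113 ≡ 1.
Smallest exponent giving 1 is 113.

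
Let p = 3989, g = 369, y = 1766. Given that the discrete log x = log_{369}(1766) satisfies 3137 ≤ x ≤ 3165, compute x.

3140

Compute 369^3137 mod 3989 = 2271, then multiply by 369 repeatedly:
  369^3137=2271  369^3138=309  369^3139=2329  369^3140=1766
Found 1766 at exponent 3140.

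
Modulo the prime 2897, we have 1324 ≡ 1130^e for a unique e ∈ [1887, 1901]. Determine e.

1893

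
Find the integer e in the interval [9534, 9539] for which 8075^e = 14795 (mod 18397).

9537

Compute 8075^9534 mod 18397 = 1047, then multiply by 8075 repeatedly:
  8075^9534=1047  8075^9535=10302  8075^9536=15813  8075^9537=14795
Found 14795 at exponent 9537.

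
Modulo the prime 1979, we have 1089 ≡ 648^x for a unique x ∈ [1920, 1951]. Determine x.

Compute 648^1920 mod 1979 = 1870, then multiply by 648 repeatedly:
  648^1920=1870  648^1921=612  648^1922=776  648^1923=182  648^1924=1175
  648^1925=1464  648^1926=731  648^1927=707  648^1928=987  648^1929=359
  648^1930=1089
Found 1089 at exponent 1930.

1930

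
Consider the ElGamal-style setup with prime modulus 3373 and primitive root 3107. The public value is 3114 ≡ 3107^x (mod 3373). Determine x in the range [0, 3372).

2684

Baby-step giant-step with m = ceil(sqrt(3372)) = 59.
Baby table (3107^j mod 3373 for j=0..58):
  0:1  1:3107  2:3296  3:244  4:2556  5:1450  6:2195  7:3032
  8:3008  9:2646  10:1121  11:2011  12:1381  13:311  14:1599  15:3037
  16:1678  17:2261  18:2341  19:1299  20:1885  21:1167  22:3267  23:1212
  24:1416  25:1120  26:2277  27:1458  28:67  29:2416  30:1587  31:2856
  32:2602  33:2706  34:2026  35:764  36:2529  37:1886  38:901  39:3190
  40:1456  41:599  42:2570  43:1099  44:1117  45:3075  46:1689  47:2708
  48:1494  49:610  50:3017  51:252  52:428  53:834  54:774  55:3242
  56:1116  57:3341  58:1766
Giant step factor: 3107^(-59) ≡ 2052 (mod 3373).
Scan 3114·2052^i mod 3373 for i = 0, 1, …:
  i=0: 3114   i=1: 1466   i=2: 2889   i=3: 1867
  i=4: 2729   i=5: 728   i=6: 2990   i=7: 3366
  i=8: 2501   i=9: 1719     …   i=44: 3052
  i=45: 2416
Match at i=45, j=29: x = 45·59 + 29 = 2684.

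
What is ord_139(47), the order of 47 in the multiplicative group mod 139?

The order of 47 must divide p − 1 = 138 = 2 · 3 · 23.
Divisors: 1, 2, 3, 6, 23, 46, 69, 138.
Check each in increasing order: 47^1 ≡ 47;  47^2 ≡ 124;  47^3 ≡ 129;  47^6 ≡ 100;  47^23 ≡ 96;  47^46 ≡ 42;  47^69 ≡ 1.
Smallest exponent giving 1 is 69.

69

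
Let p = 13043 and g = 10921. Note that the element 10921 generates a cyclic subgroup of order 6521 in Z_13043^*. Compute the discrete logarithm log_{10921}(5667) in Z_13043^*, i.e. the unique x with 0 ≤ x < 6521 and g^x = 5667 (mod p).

2775

Baby-step giant-step with m = ceil(sqrt(6521)) = 81.
Baby table (10921^j mod 13043 for j=0..80):
  0:1  1:10921  2:3049  3:12393  4:9785  5:686  6:5124  7:4734
  8:10605  9:8408  10:1048  11:6497  12:12860  13:10079  14:2882  15:1563
  16:9279  17:4892  18:1404  19:7559  20:2692  21:410  22:3861  23:11005
  24:7403  25:7649  26:7357  27:917  28:10576  29:4731  30:3928  31:12304
  32:2998  33:3228  34:10802  35:7750  36:1723  37:8877  38:10141  39:1748
  40:7999  41:8108  42:11584  43:4807  44:12215  45:9254  46:5770  47:3437
  48:10766  49:5884  50:9346  51:6191  52:10042  53:3138  54:6137  55:7243
  56:8051  57:2108  58:573  59:10136  60:12358  61:5797  62:11358  63:1788
  64:1377  65:12681  66:11670  67:4917  68:526  69:5526  70:12528  71:10261
  72:7968  73:8675  74:8366  75:11914  76:8869  77:1031  78:3442  79:156
  80:8086
Giant step factor: 10921^(-81) ≡ 4598 (mod 13043).
Scan 5667·4598^i mod 13043 for i = 0, 1, …:
  i=0: 5667   i=1: 9995   i=2: 6521   i=3: 10744
  i=4: 7071   i=5: 9302   i=6: 2599   i=7: 2814
  i=8: 116   i=9: 11648     …   i=33: 8147
  i=34: 410
Match at i=34, j=21: x = 34·81 + 21 = 2775.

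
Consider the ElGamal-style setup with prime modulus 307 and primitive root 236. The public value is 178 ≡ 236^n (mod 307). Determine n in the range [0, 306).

Baby-step giant-step with m = ceil(sqrt(306)) = 18.
Baby table (236^j mod 307 for j=0..17):
  0:1  1:236  2:129  3:51  4:63  5:132  6:145  7:143
  8:285  9:27  10:232  11:106  12:149  13:166  14:187  15:231
  16:177  17:20
Giant step factor: 236^(-18) ≡ 299 (mod 307).
Scan 178·299^i mod 307 for i = 0, 1, …:
  i=0: 178   i=1: 111   i=2: 33   i=3: 43
  i=4: 270   i=5: 296   i=6: 88   i=7: 217
  i=8: 106
Match at i=8, j=11: n = 8·18 + 11 = 155.

155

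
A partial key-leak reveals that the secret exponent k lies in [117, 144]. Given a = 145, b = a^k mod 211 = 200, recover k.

117

Compute 145^117 mod 211 = 200, then multiply by 145 repeatedly:
  145^117=200
Found 200 at exponent 117.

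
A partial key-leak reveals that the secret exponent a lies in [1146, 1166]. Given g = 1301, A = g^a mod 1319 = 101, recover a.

Compute 1301^1146 mod 1319 = 101, then multiply by 1301 repeatedly:
  1301^1146=101
Found 101 at exponent 1146.

1146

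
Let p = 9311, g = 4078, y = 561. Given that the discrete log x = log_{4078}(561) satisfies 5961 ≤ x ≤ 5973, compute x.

Compute 4078^5961 mod 9311 = 6815, then multiply by 4078 repeatedly:
  4078^5961=6815  4078^5962=7546  4078^5963=9044  4078^5964=561
Found 561 at exponent 5964.

5964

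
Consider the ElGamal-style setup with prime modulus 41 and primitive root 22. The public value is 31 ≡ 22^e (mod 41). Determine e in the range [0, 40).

Successive powers of 22 modulo 41:
  22^0=1  22^1=22  22^2=33  22^3=29  22^4=23  22^5=14
  22^6=21  22^7=11  22^8=37  22^9=35  22^10=32  22^11=7
  22^12=31
So 22^12 ≡ 31 (mod 41), giving e = 12.

12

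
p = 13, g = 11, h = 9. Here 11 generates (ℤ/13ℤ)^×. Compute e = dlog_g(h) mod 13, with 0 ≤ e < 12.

8

Successive powers of 11 modulo 13:
  11^0=1  11^1=11  11^2=4  11^3=5  11^4=3  11^5=7
  11^6=12  11^7=2  11^8=9
So 11^8 ≡ 9 (mod 13), giving e = 8.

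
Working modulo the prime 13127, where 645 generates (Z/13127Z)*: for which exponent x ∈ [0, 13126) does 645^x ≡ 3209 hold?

Baby-step giant-step with m = ceil(sqrt(13126)) = 115.
Baby table (645^j mod 13127 for j=0..114):
  0:1  1:645  2:9088  3:7118  4:9787  5:11655  6:8831  7:12004
  8:10777  9:6982  10:829  11:9625  12:12181  13:6799  14:937  15:523
  16:9160  17:1050  18:7773  19:12198  20:4637  21:11036  22:3386  23:4888
  24:2280  25:376  26:6234  27:4068  28:11587  29:4352  30:10989  31:12452
  32:10943  33:9036  34:12959  35:9783  36:9075  37:11860  38:9786  39:11010
  40:12870  41:4886  42:990  43:8454  44:5125  45:10748  46:1404  47:12944
  48:108  49:4025  50:10106  51:7378  52:6836  53:11675  54:8604  55:9986
  56:8740  57:5817  58:10770  59:2467  60:2848  61:12307  62:9307  63:3976
  64:4755  65:8384  66:12483  67:4684  68:1970  69:10458  70:11259  71:2824
  72:9954  73:1227  74:3795  75:6153  76:4331  77:10571  78:5382  79:5862
  80:414  81:4490  82:8110  83:6404  84:8702  85:7561  86:6728  87:7650
  88:11625  89:2608  90:1904  91:7269  92:2166  93:5608  94:7235  95:6490
  96:11664  97:1509  98:1907  99:9204  100:3176  101:708  102:10342  103:2074
  104:11903  105:11267  106:7984  107:3896  108:5663  109:3329  110:7504  111:9344
  112:1587  113:12836  114:9210
Giant step factor: 645^(-115) ≡ 6992 (mod 13127).
Scan 3209·6992^i mod 13127 for i = 0, 1, …:
  i=0: 3209   i=1: 3285   i=2: 9597   i=3: 10127
  i=4: 946   i=5: 11551   i=6: 7288   i=7: 11809
  i=8: 12825   i=9: 1863     …   i=60: 12326
  i=61: 4637
Match at i=61, j=20: x = 61·115 + 20 = 7035.

7035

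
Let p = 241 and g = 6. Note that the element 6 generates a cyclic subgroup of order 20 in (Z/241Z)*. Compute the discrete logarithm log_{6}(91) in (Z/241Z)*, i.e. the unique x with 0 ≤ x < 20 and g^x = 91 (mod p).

4

Successive powers of 6 modulo 241:
  6^0=1  6^1=6  6^2=36  6^3=216  6^4=91
So 6^4 ≡ 91 (mod 241), giving x = 4.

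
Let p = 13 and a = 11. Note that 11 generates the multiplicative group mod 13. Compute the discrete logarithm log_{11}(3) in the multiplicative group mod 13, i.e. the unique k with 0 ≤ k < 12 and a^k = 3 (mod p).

4

Successive powers of 11 modulo 13:
  11^0=1  11^1=11  11^2=4  11^3=5  11^4=3
So 11^4 ≡ 3 (mod 13), giving k = 4.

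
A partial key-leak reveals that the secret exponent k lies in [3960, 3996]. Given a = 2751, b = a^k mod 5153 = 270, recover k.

3996

Compute 2751^3960 mod 5153 = 2138, then multiply by 2751 repeatedly:
  2751^3960=2138  2751^3961=2065  2751^3962=2209  2751^3963=1572  2751^3964=1205
  2751^3965=1576  2751^3966=1903  2751^3967=4858  2751^3968=2629  2751^3969=2720
  2751^3970=564  2751^3971=511  2751^3972=4145  2751^3973=4459  2751^3974=2569
  2751^3975=2556  2751^3976=2864  2751^3977=5080  2751^3978=144  2751^3979=4516
  2751^3980=4786  2751^3981=371  2751^3982=327  2751^3983=2955  2751^3984=2924
  2751^3985=91  2751^3986=2997  2751^3987=5100  2751^3988=3634  2751^3989=314
  2751^3990=3263  2751^3991=5140  2751^3992=308  2751^3993=2216  2751^3994=217
  2751^3995=4372  2751^3996=270
Found 270 at exponent 3996.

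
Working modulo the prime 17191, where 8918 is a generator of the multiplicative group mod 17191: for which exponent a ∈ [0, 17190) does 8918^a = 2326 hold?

10927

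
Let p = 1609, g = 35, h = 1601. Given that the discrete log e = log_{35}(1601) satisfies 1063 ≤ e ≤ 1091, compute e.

1068

Compute 35^1063 mod 1609 = 687, then multiply by 35 repeatedly:
  35^1063=687  35^1064=1519  35^1065=68  35^1066=771  35^1067=1241
  35^1068=1601
Found 1601 at exponent 1068.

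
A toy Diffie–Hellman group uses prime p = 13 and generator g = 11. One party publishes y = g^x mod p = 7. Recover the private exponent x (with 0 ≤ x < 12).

5

Successive powers of 11 modulo 13:
  11^0=1  11^1=11  11^2=4  11^3=5  11^4=3  11^5=7
So 11^5 ≡ 7 (mod 13), giving x = 5.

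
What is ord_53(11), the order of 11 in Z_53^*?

The order of 11 must divide p − 1 = 52 = 2^2 · 13.
Divisors: 1, 2, 4, 13, 26, 52.
Check each in increasing order: 11^1 ≡ 11;  11^2 ≡ 15;  11^4 ≡ 13;  11^13 ≡ 52;  11^26 ≡ 1.
Smallest exponent giving 1 is 26.

26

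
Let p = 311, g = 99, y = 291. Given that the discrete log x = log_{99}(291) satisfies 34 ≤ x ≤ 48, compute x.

35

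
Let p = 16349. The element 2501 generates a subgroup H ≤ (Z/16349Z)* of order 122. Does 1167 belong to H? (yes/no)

no

1167 ∈ ⟨2501⟩ iff 1167^122 ≡ 1 (mod 16349), since |⟨2501⟩| = 122.
1167^122 mod 16349 = 5396.
Since 5396 ≠ 1, 1167 does not lie in the subgroup.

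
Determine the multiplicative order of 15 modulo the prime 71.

The order of 15 must divide p − 1 = 70 = 2 · 5 · 7.
Divisors: 1, 2, 5, 7, 10, 14, 35, 70.
Check each in increasing order: 15^1 ≡ 15;  15^2 ≡ 12;  15^5 ≡ 30;  15^7 ≡ 5;  15^10 ≡ 48;  15^14 ≡ 25;  15^35 ≡ 1.
Smallest exponent giving 1 is 35.

35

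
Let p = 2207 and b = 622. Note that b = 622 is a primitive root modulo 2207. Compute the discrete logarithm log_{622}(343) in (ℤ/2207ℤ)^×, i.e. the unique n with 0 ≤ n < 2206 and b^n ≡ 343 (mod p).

2057

Baby-step giant-step with m = ceil(sqrt(2206)) = 47.
Baby table (622^j mod 2207 for j=0..46):
  0:1  1:622  2:659  3:1603  4:1709  5:1431  6:661  7:640
  8:820  9:223  10:1872  11:1295  12:2142  13:1503  14:1305  15:1741
  16:1472  17:1886  18:1175  19:333  20:1875  21:954  22:1912  23:1898
  24:2018  25:1620  26:1248  27:1599  28:1428  29:1002  30:870  31:425
  32:1717  33:1993  34:1519  35:222  36:1250  37:636  38:539  39:2001
  40:2081  41:1080  42:832  43:1066  44:952  45:668  46:580
Giant step factor: 622^(-47) ≡ 444 (mod 2207).
Scan 343·444^i mod 2207 for i = 0, 1, …:
  i=0: 343   i=1: 9   i=2: 1789   i=3: 2003
  i=4: 2118   i=5: 210   i=6: 546   i=7: 1861
  i=8: 866   i=9: 486     …   i=42: 311
  i=43: 1250
Match at i=43, j=36: n = 43·47 + 36 = 2057.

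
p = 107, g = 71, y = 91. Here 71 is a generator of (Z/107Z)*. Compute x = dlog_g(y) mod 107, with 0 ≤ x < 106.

59

Baby-step giant-step with m = ceil(sqrt(106)) = 11.
Baby table (71^j mod 107 for j=0..10):
  0:1  1:71  2:12  3:103  4:37  5:59  6:16  7:66
  8:85  9:43  10:57
Giant step factor: 71^(-11) ≡ 45 (mod 107).
Scan 91·45^i mod 107 for i = 0, 1, …:
  i=0: 91   i=1: 29   i=2: 21   i=3: 89
  i=4: 46   i=5: 37
Match at i=5, j=4: x = 5·11 + 4 = 59.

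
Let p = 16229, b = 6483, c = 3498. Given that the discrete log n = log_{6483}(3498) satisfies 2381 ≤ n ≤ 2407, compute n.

2396

Compute 6483^2381 mod 16229 = 8871, then multiply by 6483 repeatedly:
  6483^2381=8871  6483^2382=11346  6483^2383=6290  6483^2384=10822  6483^2385=1059
  6483^2386=630  6483^2387=10811  6483^2388=10891  6483^2389=10203  6483^2390=12874
  6483^2391=12624  6483^2392=14774  6483^2393=12513  6483^2394=9237  6483^2395=14690
  6483^2396=3498
Found 3498 at exponent 2396.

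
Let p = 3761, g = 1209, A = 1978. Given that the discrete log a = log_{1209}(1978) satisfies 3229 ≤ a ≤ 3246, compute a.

3235

Compute 1209^3229 mod 3761 = 1033, then multiply by 1209 repeatedly:
  1209^3229=1033  1209^3230=245  1209^3231=2847  1209^3232=708  1209^3233=2225
  1209^3234=910  1209^3235=1978
Found 1978 at exponent 3235.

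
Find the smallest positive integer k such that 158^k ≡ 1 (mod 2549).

The order of 158 must divide p − 1 = 2548 = 2^2 · 7^2 · 13.
Divisors: 1, 2, 4, 7, 13, 14, 26, 28, 49, 52, 91, 98, 182, 196, 364, 637, 1274, 2548.
Check each in increasing order: 158^1 ≡ 158;  158^2 ≡ 2023;  158^4 ≡ 1384;  158^7 ≡ 2153;  158^13 ≡ 2509;  158^14 ≡ 1327;  158^26 ≡ 1600;  158^28 ≡ 2119;  158^49 ≡ 357;  158^52 ≡ 804;  158^91 ≡ 663;  158^98 ≡ 2548;  158^182 ≡ 1141;  158^196 ≡ 1.
Smallest exponent giving 1 is 196.

196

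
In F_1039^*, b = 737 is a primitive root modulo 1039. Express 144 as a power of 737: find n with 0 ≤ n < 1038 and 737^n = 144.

276

Baby-step giant-step with m = ceil(sqrt(1038)) = 33.
Baby table (737^j mod 1039 for j=0..32):
  0:1  1:737  2:811  3:282  4:34  5:122  6:560  7:237
  8:117  9:1031  10:338  11:785  12:861  13:767  14:63  15:715
  16:182  17:103  18:64  19:413  20:993  21:385  22:98  23:535
  24:514  25:622  26:215  27:527  28:852  29:368  30:37  31:255
  32:915
Giant step factor: 737^(-33) ≡ 307 (mod 1039).
Scan 144·307^i mod 1039 for i = 0, 1, …:
  i=0: 144   i=1: 570   i=2: 438   i=3: 435
  i=4: 553   i=5: 414   i=6: 340   i=7: 480
  i=8: 861
Match at i=8, j=12: n = 8·33 + 12 = 276.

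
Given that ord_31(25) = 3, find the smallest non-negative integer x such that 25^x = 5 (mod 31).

2

Successive powers of 25 modulo 31:
  25^0=1  25^1=25  25^2=5
So 25^2 ≡ 5 (mod 31), giving x = 2.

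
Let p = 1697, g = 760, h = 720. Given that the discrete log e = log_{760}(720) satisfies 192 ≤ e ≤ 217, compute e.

205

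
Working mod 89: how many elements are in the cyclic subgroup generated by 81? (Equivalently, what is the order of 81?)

22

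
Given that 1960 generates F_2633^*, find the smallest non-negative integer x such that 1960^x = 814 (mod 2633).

Baby-step giant-step with m = ceil(sqrt(2632)) = 52.
Baby table (1960^j mod 2633 for j=0..51):
  0:1  1:1960  2:53  3:1193  4:176  5:37  6:1429  7:1961
  8:2013  9:1246  10:1369  11:213  12:1466  13:757  14:1341  15:626
  16:2615  17:1582  18:1679  19:2223  20:2098  21:1967  22:608  23:1564
  24:628  25:1269  26:1688  27:1432  28:2575  29:2172  30:2192  31:1897
  32:324  33:487  34:1374  35:2114  36:1731  37:1456  38:2221  39:811
  40:1861  41:855  42:1212  43:554  44:1044  45:399  46:39  47:83
  48:2067  49:1766  50:1598  51:1443
Giant step factor: 1960^(-52) ≡ 1052 (mod 2633).
Scan 814·1052^i mod 2633 for i = 0, 1, …:
  i=0: 814   i=1: 603   i=2: 2436   i=3: 763
  i=4: 2244   i=5: 1520   i=6: 809   i=7: 609
  i=8: 849   i=9: 561     …   i=42: 356
  i=43: 626
Match at i=43, j=15: x = 43·52 + 15 = 2251.

2251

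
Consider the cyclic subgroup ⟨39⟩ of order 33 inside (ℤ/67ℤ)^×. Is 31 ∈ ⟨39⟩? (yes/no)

no

31 ∈ ⟨39⟩ iff 31^33 ≡ 1 (mod 67), since |⟨39⟩| = 33.
31^33 mod 67 = 66.
Since 66 ≠ 1, 31 does not lie in the subgroup.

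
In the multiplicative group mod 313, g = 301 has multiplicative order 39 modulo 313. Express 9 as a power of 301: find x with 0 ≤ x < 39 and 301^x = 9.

10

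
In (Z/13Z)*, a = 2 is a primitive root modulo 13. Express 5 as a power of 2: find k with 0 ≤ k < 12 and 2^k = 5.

9

Successive powers of 2 modulo 13:
  2^0=1  2^1=2  2^2=4  2^3=8  2^4=3  2^5=6
  2^6=12  2^7=11  2^8=9  2^9=5
So 2^9 ≡ 5 (mod 13), giving k = 9.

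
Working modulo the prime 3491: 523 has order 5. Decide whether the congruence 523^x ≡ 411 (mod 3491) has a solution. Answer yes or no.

no

411 ∈ ⟨523⟩ iff 411^5 ≡ 1 (mod 3491), since |⟨523⟩| = 5.
411^5 mod 3491 = 3470.
Since 3470 ≠ 1, 411 does not lie in the subgroup.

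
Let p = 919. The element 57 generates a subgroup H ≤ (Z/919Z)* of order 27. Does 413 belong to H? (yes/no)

no

413 ∈ ⟨57⟩ iff 413^27 ≡ 1 (mod 919), since |⟨57⟩| = 27.
413^27 mod 919 = 407.
Since 407 ≠ 1, 413 does not lie in the subgroup.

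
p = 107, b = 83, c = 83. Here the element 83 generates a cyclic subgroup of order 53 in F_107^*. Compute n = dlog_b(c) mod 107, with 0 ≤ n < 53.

Baby-step giant-step with m = ceil(sqrt(53)) = 8.
Baby table (83^j mod 107 for j=0..7):
  0:1  1:83  2:41  3:86  4:76  5:102  6:13  7:9
Giant step factor: 83^(-8) ≡ 53 (mod 107).
Scan 83·53^i mod 107 for i = 0, 1, …:
  i=0: 83
Match at i=0, j=1: n = 0·8 + 1 = 1.

1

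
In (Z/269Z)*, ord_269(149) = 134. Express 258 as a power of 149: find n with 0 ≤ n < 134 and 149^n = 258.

74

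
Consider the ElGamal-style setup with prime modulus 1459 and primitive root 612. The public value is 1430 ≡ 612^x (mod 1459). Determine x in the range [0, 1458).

Baby-step giant-step with m = ceil(sqrt(1458)) = 39.
Baby table (612^j mod 1459 for j=0..38):
  0:1  1:612  2:1040  3:356  4:481  5:1113  6:1262  7:533
  8:839  9:1359  10:78  11:1048  12:875  13:47  14:1043  15:733
  16:683  17:722  18:1246  19:954  20:248  21:40  22:1136  23:748
  24:1109  25:273  26:750  27:874  28:894  29:3  30:377  31:202
  32:1068  33:1443  34:421  35:868  36:140  37:1058  38:1159
Giant step factor: 612^(-39) ≡ 106 (mod 1459).
Scan 1430·106^i mod 1459 for i = 0, 1, …:
  i=0: 1430   i=1: 1303   i=2: 972   i=3: 902
  i=4: 777   i=5: 658   i=6: 1175   i=7: 535
  i=8: 1268   i=9: 180     …   i=33: 707
  i=34: 533
Match at i=34, j=7: x = 34·39 + 7 = 1333.

1333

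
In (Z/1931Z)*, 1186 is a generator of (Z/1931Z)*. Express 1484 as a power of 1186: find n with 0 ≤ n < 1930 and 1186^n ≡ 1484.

31

Baby-step giant-step with m = ceil(sqrt(1930)) = 44.
Baby table (1186^j mod 1931 for j=0..43):
  0:1  1:1186  2:828  3:1060  4:79  5:1006  6:1689  7:707
  8:448  9:303  10:192  11:1785  12:634  13:765  14:1651  15:52
  16:1811  17:574  18:1052  19:246  20:175  21:933  22:75  23:124
  24:308  25:329  26:132  27:141  28:1160  29:888  30:773  31:1484
  32:883  33:636  34:1206  35:1376  36:241  37:38  38:655  39:568
  40:1660  41:1071  42:1539  43:459
Giant step factor: 1186^(-44) ≡ 954 (mod 1931).
Scan 1484·954^i mod 1931 for i = 0, 1, …:
  i=0: 1484
Match at i=0, j=31: n = 0·44 + 31 = 31.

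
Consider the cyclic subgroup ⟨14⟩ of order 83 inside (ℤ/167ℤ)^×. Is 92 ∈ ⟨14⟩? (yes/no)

no

92 ∈ ⟨14⟩ iff 92^83 ≡ 1 (mod 167), since |⟨14⟩| = 83.
92^83 mod 167 = 166.
Since 166 ≠ 1, 92 does not lie in the subgroup.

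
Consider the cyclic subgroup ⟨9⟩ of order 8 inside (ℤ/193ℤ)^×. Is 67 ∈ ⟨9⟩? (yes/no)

⟨9⟩ has order 8; its elements mod 193 are {1, 9, 43, 81, 112, 150, 184, 192}.
67 is not in this set.

no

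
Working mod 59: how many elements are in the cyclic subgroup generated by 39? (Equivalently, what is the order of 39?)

58

The order of 39 must divide p − 1 = 58 = 2 · 29.
Divisors: 1, 2, 29, 58.
Check each in increasing order: 39^1 ≡ 39;  39^2 ≡ 46;  39^29 ≡ 58;  39^58 ≡ 1.
Smallest exponent giving 1 is 58.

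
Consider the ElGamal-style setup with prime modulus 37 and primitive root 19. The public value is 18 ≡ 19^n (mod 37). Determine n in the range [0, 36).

19

Successive powers of 19 modulo 37:
  19^0=1  19^1=19  19^2=28  19^3=14  19^4=7  19^5=22
  19^6=11  19^7=24  19^8=12  19^9=6  19^10=3  19^11=20
  19^12=10  19^13=5  19^14=21  19^15=29  19^16=33  19^17=35
  19^18=36  19^19=18
So 19^19 ≡ 18 (mod 37), giving n = 19.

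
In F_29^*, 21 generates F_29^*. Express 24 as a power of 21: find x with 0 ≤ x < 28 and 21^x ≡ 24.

12

Successive powers of 21 modulo 29:
  21^0=1  21^1=21  21^2=6  21^3=10  21^4=7  21^5=2
  21^6=13  21^7=12  21^8=20  21^9=14  21^10=4  21^11=26
  21^12=24
So 21^12 ≡ 24 (mod 29), giving x = 12.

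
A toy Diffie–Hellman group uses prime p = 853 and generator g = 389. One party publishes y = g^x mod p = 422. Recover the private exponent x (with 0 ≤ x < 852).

253

Baby-step giant-step with m = ceil(sqrt(852)) = 30.
Baby table (389^j mod 853 for j=0..29):
  0:1  1:389  2:340  3:45  4:445  5:799  6:319  7:406
  8:129  9:707  10:357  11:687  12:254  13:711  14:207  15:341
  16:434  17:785  18:844  19:764  20:352  21:448  22:260  23:486
  24:541  25:611  26:545  27:461  28:199  29:641
Giant step factor: 389^(-30) ≡ 25 (mod 853).
Scan 422·25^i mod 853 for i = 0, 1, …:
  i=0: 422   i=1: 314   i=2: 173   i=3: 60
  i=4: 647   i=5: 821   i=6: 53   i=7: 472
  i=8: 711
Match at i=8, j=13: x = 8·30 + 13 = 253.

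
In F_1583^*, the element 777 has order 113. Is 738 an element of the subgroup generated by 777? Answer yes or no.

738 ∈ ⟨777⟩ iff 738^113 ≡ 1 (mod 1583), since |⟨777⟩| = 113.
738^113 mod 1583 = 274.
Since 274 ≠ 1, 738 does not lie in the subgroup.

no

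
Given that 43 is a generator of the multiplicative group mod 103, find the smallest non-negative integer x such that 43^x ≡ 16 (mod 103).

Baby-step giant-step with m = ceil(sqrt(102)) = 11.
Baby table (43^j mod 103 for j=0..10):
  0:1  1:43  2:98  3:94  4:25  5:45  6:81  7:84
  8:7  9:95  10:68
Giant step factor: 43^(-11) ≡ 85 (mod 103).
Scan 16·85^i mod 103 for i = 0, 1, …:
  i=0: 16   i=1: 21   i=2: 34   i=3: 6
  i=4: 98
Match at i=4, j=2: x = 4·11 + 2 = 46.

46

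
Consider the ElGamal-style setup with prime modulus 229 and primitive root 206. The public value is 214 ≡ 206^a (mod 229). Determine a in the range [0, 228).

144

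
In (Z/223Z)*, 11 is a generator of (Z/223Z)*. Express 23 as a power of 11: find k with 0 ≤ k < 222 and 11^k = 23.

209

Baby-step giant-step with m = ceil(sqrt(222)) = 15.
Baby table (11^j mod 223 for j=0..14):
  0:1  1:11  2:121  3:216  4:146  5:45  6:49  7:93
  8:131  9:103  10:18  11:198  12:171  13:97  14:175
Giant step factor: 11^(-15) ≡ 155 (mod 223).
Scan 23·155^i mod 223 for i = 0, 1, …:
  i=0: 23   i=1: 220   i=2: 204   i=3: 177
  i=4: 6   i=5: 38   i=6: 92   i=7: 211
  i=8: 147   i=9: 39   i=10: 24   i=11: 152
  i=12: 145   i=13: 175
Match at i=13, j=14: k = 13·15 + 14 = 209.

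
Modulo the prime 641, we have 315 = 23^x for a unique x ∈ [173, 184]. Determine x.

178

Compute 23^173 mod 641 = 491, then multiply by 23 repeatedly:
  23^173=491  23^174=396  23^175=134  23^176=518  23^177=376
  23^178=315
Found 315 at exponent 178.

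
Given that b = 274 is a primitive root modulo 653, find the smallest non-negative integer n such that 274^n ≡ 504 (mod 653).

489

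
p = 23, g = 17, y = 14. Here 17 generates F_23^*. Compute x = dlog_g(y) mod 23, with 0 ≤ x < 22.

3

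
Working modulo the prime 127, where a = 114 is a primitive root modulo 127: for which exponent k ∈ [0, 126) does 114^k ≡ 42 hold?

2

Baby-step giant-step with m = ceil(sqrt(126)) = 12.
Baby table (114^j mod 127 for j=0..11):
  0:1  1:114  2:42  3:89  4:113  5:55  6:47  7:24
  8:69  9:119  10:104  11:45
Giant step factor: 114^(-12) ≡ 94 (mod 127).
Scan 42·94^i mod 127 for i = 0, 1, …:
  i=0: 42
Match at i=0, j=2: k = 0·12 + 2 = 2.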